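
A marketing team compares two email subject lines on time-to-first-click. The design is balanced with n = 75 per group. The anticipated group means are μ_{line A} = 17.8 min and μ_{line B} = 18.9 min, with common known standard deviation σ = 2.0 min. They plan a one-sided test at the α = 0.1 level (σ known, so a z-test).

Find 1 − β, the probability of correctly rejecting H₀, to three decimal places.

Power ≈ 0.982

Standardized effect: d = |μ_{line A} − μ_{line B}| / σ = |17.8 − 18.9| / 2.0 = 0.5500
Noncentrality parameter: δ = d·√(n/2) = 0.5500 × √(75/2) = 3.3680
Critical value for a one-sided test at α = 0.1: z_α = 1.282.
Power = P(Z > 1.282 − δ) = Φ(2.086) = 0.9815.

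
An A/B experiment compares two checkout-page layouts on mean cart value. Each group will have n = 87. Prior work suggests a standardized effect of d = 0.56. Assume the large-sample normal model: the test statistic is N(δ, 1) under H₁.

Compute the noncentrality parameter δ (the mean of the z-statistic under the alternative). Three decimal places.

The noncentrality parameter scales effect size by the design's sample-size factor: δ = d·√(n/2) = 0.56 × √(87/2) = 3.6935

δ ≈ 3.693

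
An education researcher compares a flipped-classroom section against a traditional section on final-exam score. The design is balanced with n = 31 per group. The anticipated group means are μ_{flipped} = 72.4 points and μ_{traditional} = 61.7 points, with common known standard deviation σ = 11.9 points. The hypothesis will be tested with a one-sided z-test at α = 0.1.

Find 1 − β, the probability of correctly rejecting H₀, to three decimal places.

Standardized effect: d = |μ_{flipped} − μ_{traditional}| / σ = |72.4 − 61.7| / 11.9 = 0.8992
Noncentrality parameter: δ = d·√(n/2) = 0.8992 × √(31/2) = 3.5400
Critical value for a one-sided test at α = 0.1: z_α = 1.282.
Power = Φ(δ − 1.282) = Φ(2.258) = 0.9880.

Power ≈ 0.988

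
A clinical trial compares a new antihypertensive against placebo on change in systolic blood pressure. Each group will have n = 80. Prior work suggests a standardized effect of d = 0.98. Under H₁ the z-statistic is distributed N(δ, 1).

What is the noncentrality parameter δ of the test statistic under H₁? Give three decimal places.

δ = d·√(n/2) = 0.98 × √(80/2) = 6.1981

δ ≈ 6.198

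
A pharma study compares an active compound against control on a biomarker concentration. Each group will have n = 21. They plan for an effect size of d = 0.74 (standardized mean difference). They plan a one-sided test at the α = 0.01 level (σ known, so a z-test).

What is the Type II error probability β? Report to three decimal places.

Noncentrality parameter: δ = d·√(n/2) = 0.74 × √(21/2) = 2.3979
One-sided α = 0.01 → critical value z_{0.01} = 2.326.
Power = P(Z > 2.326 − δ) = Φ(0.072) = 0.5285.
Type II error: β = 1 − power = 1 − 0.5285 = 0.4715.

β ≈ 0.471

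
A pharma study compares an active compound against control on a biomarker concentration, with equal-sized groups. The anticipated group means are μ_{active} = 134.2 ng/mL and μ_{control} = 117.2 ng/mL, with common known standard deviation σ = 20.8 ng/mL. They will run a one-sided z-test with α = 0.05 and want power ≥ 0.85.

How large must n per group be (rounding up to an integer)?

Standardized effect: d = |μ_{active} − μ_{control}| / σ = |134.2 − 117.2| / 20.8 = 0.8173
Set Φ(δ − 1.645) = 0.85; then δ − 1.645 = Φ⁻¹(0.85) = 1.036, giving δ = 2.681.
δ = d·√(n/2) ⇒ n = 2(δ/d)² = 2 × (2.681 / 0.8173)² = 21.53.
Rounding up, n = 22 per group.

n = 22 per group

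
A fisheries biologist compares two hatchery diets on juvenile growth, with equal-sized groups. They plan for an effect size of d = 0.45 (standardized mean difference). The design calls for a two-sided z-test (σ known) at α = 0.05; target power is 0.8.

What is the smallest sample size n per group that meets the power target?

For power 0.8 need Φ(δ − z_{0.025}) = 0.8, so δ = z_{0.025} + z_{0.20} = 1.960 + 0.842 = 2.802.
(For δ > 0 the lower-tail rejection region contributes negligibly to power, so the one-term inversion is standard.)
δ = d·√(n/2) ⇒ n = 2(δ/d)² = 2 × (2.802 / 0.45)² = 77.52.
Rounding up, n = 78 per group.

n = 78 per group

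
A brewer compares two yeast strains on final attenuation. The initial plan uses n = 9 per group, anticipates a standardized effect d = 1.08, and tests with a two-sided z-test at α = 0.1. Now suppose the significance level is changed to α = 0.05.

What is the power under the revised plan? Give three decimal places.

Power ≈ 0.630

δ = d·√(n/2) = 1.08 × √(9/2) = 2.2910 (unchanged). New critical value: z_{0.025} = 1.960.
Revised power = Φ(δ − 1.960) + Φ(−δ − 1.960) = Φ(0.331) + Φ(-4.251) = 0.6297 + 0.0000 = 0.6297.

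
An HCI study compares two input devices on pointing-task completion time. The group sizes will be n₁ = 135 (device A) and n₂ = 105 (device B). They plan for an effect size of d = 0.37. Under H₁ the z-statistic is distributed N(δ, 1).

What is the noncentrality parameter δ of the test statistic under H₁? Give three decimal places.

δ ≈ 2.844

The noncentrality parameter scales effect size by the design's sample-size factor: δ = d / √(1/n₁ + 1/n₂) = 0.37 / √(1/135 + 1/105) = 2.8435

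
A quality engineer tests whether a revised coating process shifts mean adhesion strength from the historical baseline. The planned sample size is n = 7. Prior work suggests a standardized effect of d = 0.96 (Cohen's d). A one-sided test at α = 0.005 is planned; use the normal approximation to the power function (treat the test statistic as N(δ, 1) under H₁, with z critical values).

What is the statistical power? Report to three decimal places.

Noncentrality parameter: λ = d·√n = 0.96 × √7 = 2.5399
One-sided α = 0.005 → critical value z_{0.005} = 2.576.
Power = P(Z > 2.576 − λ) = Φ(-0.036) = 0.4857.

Power ≈ 0.486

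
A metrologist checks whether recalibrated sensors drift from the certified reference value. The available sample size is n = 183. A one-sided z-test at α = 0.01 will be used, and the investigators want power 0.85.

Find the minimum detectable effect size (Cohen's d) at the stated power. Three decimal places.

d ≈ 0.249

Required noncentrality: δ = z_{0.01} + z_{0.15} = 2.326 + 1.036 = 3.363.
δ = d·√n ⇒ d = δ/√n = 3.363/√183 = 0.2486.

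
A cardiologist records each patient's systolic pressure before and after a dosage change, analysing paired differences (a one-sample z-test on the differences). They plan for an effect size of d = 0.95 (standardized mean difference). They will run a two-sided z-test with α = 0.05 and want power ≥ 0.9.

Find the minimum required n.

For power 0.9 need Φ(δ − z_{0.025}) = 0.9, so δ = z_{0.025} + z_{0.10} = 1.960 + 1.282 = 3.242.
(The Φ(−δ − z_{α/2}) term is vanishingly small for δ > 0 and is dropped in the standard sample-size formula.)
δ = d·√n ⇒ n = (δ/d)² = (3.242 / 0.95)² = 11.64.
Rounding up, n = 12.

n = 12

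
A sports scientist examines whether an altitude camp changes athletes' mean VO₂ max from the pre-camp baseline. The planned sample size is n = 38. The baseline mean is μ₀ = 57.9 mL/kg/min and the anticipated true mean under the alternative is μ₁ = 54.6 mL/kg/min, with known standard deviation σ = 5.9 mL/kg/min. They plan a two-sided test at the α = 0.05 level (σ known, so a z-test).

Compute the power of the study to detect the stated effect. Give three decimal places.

Power ≈ 0.932

Standardized effect: d = |μ₁ − μ₀| / σ = |54.6 − 57.9| / 5.9 = 0.5593
Noncentrality parameter: δ = d·√n = 0.5593 × √38 = 3.4479
Critical value for a two-sided test at α = 0.05: z_{α/2} = 1.960.
Power = Φ(δ − 1.960) + Φ(−δ − 1.960) = Φ(1.488) + Φ(-5.408) = 0.9316 + 0.0000 = 0.9316.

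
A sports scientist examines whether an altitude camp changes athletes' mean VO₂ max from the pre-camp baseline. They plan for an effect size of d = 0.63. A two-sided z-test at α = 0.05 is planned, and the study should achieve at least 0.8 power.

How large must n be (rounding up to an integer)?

Set Φ(δ − 1.960) = 0.8; then δ − 1.960 = Φ⁻¹(0.8) = 0.842, giving δ = 2.802.
(For δ > 0 the lower-tail rejection region contributes negligibly to power, so the one-term inversion is standard.)
δ = d·√n ⇒ n = (δ/d)² = (2.802 / 0.63)² = 19.78.
Rounding up, n = 20.

n = 20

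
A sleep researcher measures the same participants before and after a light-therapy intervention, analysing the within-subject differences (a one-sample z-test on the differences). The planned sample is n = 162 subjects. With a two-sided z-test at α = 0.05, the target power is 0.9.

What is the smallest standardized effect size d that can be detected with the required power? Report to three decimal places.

Need Φ(δ − 1.960) = 0.9, so δ = 1.960 + 1.282 = 3.242.
(Lower-tail contribution to power is negligible for δ > 0.)
δ = d·√n ⇒ d = δ/√n = 3.242/√162 = 0.2547.

d ≈ 0.255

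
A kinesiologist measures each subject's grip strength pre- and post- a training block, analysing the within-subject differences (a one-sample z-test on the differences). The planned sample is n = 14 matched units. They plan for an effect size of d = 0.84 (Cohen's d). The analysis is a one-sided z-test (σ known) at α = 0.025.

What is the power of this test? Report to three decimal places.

Power ≈ 0.882

Noncentrality parameter: δ = d·√n = 0.84 × √14 = 3.1430
One-sided α = 0.025 → critical value z_{0.025} = 1.960.
Power = Φ(δ − 1.960) = Φ(1.183) = 0.8816.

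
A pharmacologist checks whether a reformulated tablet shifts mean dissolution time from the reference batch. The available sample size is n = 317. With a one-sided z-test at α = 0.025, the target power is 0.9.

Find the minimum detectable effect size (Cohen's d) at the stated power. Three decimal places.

Required noncentrality: δ = z_{0.025} + z_{0.10} = 1.960 + 1.282 = 3.242.
δ = d·√n ⇒ d = δ/√n = 3.242/√317 = 0.1821.

d ≈ 0.182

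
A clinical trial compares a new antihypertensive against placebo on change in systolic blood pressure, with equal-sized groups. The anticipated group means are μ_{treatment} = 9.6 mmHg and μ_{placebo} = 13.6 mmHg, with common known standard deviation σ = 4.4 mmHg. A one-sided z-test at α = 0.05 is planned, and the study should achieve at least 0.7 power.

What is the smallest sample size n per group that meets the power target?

n = 12 per group

Standardized effect: d = |μ_{treatment} − μ_{placebo}| / σ = |9.6 − 13.6| / 4.4 = 0.9091
For power 0.7 need Φ(δ − z_{0.05}) = 0.7, so δ = z_{0.05} + z_{0.30} = 1.645 + 0.524 = 2.169.
δ = d·√(n/2) ⇒ n = 2(δ/d)² = 2 × (2.169 / 0.9091)² = 11.39.
Rounding up, n = 12 per group.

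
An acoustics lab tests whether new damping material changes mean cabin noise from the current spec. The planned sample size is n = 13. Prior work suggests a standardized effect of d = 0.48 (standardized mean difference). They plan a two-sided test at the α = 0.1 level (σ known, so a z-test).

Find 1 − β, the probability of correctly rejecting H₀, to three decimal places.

Noncentrality parameter: δ = d·√n = 0.48 × √13 = 1.7307
Two-sided α = 0.1 → critical value z_{0.05} = 1.645.
Power = Φ(δ − 1.645) + Φ(−δ − 1.645) = Φ(0.086) + Φ(-3.376) = 0.5342 + 0.0004 = 0.5346.

Power ≈ 0.535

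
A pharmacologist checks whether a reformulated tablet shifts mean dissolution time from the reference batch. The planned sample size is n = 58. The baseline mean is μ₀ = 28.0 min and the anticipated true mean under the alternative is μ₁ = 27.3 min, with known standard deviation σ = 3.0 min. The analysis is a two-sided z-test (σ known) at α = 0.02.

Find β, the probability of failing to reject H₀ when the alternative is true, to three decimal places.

β ≈ 0.709

Standardized effect: d = |μ₁ − μ₀| / σ = |27.3 − 28.0| / 3.0 = 0.2333
Noncentrality parameter: δ = d·√n = 0.2333 × √58 = 1.7770
Two-sided α = 0.02 → critical value z_{0.01} = 2.326.
Power = Φ(δ − 2.326) + Φ(−δ − 2.326) = Φ(-0.549) + Φ(-4.103) = 0.2914 + 0.0000 = 0.2914.
Type II error: β = 1 − power = 1 − 0.2914 = 0.7086.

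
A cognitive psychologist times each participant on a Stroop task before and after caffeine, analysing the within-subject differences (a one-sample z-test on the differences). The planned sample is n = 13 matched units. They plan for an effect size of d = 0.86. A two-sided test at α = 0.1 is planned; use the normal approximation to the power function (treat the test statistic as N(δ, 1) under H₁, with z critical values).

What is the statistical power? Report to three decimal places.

Noncentrality parameter: δ = d·√n = 0.86 × √13 = 3.1008
Critical value for a two-sided test at α = 0.1: z_{α/2} = 1.645.
Power = Φ(δ − 1.645) + Φ(−δ − 1.645) = Φ(1.456) + Φ(-4.746) = 0.9273 + 0.0000 = 0.9273.

Power ≈ 0.927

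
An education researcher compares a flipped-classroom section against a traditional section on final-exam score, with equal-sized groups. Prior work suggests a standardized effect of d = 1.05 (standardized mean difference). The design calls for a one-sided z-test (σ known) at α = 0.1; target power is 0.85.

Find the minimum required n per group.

Set Φ(δ − 1.282) = 0.85; then δ − 1.282 = Φ⁻¹(0.85) = 1.036, giving δ = 2.318.
δ = d·√(n/2) ⇒ n = 2(δ/d)² = 2 × (2.318 / 1.05)² = 9.75.
Round up to the next whole unit.

n = 10 per group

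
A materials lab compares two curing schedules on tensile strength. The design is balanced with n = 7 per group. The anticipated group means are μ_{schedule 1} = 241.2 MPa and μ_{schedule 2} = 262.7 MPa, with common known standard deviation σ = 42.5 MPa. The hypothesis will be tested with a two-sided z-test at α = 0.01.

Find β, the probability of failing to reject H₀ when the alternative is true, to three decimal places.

Standardized effect: d = |μ_{schedule 1} − μ_{schedule 2}| / σ = |241.2 − 262.7| / 42.5 = 0.5059
Noncentrality parameter: δ = d·√(n/2) = 0.5059 × √(7/2) = 0.9464
Critical value for a two-sided test at α = 0.01: z_{α/2} = 2.576.
Power = Φ(δ − 2.576) + Φ(−δ − 2.576) = Φ(-1.629) + Φ(-3.522) = 0.0516 + 0.0002 = 0.0518.
Type II error: β = 1 − power = 1 − 0.0518 = 0.9482.

β ≈ 0.948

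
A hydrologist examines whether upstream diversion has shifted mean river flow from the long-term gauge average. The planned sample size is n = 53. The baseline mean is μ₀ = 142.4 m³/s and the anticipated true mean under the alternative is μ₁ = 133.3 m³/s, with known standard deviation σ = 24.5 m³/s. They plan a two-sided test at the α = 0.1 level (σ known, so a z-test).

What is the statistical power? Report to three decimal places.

Standardized effect: d = |μ₁ − μ₀| / σ = |133.3 − 142.4| / 24.5 = 0.3714
Noncentrality parameter: δ = d·√n = 0.3714 × √53 = 2.7040
Critical value for a two-sided test at α = 0.1: z_{α/2} = 1.645.
Power = Φ(δ − 1.645) + Φ(−δ − 1.645) = Φ(1.059) + Φ(-4.349) = 0.8552 + 0.0000 = 0.8552.

Power ≈ 0.855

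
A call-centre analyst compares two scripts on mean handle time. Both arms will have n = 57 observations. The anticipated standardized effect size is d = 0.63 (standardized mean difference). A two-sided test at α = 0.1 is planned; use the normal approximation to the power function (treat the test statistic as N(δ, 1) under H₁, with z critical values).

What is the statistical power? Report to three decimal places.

Power ≈ 0.957

Noncentrality parameter: δ = d·√(n/2) = 0.63 × √(57/2) = 3.3633
Two-sided α = 0.1 → critical value z_{0.05} = 1.645.
Power = Φ(δ − 1.645) + Φ(−δ − 1.645) = Φ(1.718) + Φ(-5.008) = 0.9571 + 0.0000 = 0.9571.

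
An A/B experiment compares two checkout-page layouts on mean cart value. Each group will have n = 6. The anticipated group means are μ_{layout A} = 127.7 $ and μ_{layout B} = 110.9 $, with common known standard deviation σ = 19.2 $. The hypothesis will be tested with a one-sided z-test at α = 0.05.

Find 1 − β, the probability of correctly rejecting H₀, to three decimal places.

Standardized effect: d = |μ_{layout A} − μ_{layout B}| / σ = |127.7 − 110.9| / 19.2 = 0.8750
Noncentrality parameter: δ = d·√(n/2) = 0.8750 × √(6/2) = 1.5155
One-sided α = 0.05 → critical value z_{0.05} = 1.645.
Power = Φ(δ − 1.645) = Φ(-0.129) = 0.4486.

Power ≈ 0.449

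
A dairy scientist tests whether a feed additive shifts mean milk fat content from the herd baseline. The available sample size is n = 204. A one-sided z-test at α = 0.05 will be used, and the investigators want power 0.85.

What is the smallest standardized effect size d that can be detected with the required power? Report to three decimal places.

d ≈ 0.188

Need Φ(δ − 1.645) = 0.85, so δ = 1.645 + 1.036 = 2.681.
δ = d·√n ⇒ d = δ/√n = 2.681/√204 = 0.1877.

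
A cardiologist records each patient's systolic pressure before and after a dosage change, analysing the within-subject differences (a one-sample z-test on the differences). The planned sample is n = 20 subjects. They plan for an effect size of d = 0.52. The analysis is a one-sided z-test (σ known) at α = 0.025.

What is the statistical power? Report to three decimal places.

Power ≈ 0.643

Noncentrality parameter: δ = d·√n = 0.52 × √20 = 2.3255
Critical value for a one-sided test at α = 0.025: z_α = 1.960.
Power = Φ(δ − 1.960) = Φ(0.366) = 0.6426.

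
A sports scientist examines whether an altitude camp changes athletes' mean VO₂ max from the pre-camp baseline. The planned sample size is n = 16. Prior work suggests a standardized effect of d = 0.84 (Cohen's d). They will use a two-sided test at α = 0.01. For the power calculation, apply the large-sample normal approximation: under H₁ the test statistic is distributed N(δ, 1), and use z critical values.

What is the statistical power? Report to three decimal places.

Power ≈ 0.784

Noncentrality parameter: δ = d·√n = 0.84 × √16 = 3.3600
Two-sided α = 0.01 → critical value z_{0.005} = 2.576.
Power = Φ(δ − 2.576) + Φ(−δ − 2.576) = Φ(0.784) + Φ(-5.936) = 0.7835 + 0.0000 = 0.7835.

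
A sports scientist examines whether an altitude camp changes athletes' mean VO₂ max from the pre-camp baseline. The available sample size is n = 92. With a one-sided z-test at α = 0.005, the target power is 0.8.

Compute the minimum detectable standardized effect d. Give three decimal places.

Need Φ(δ − 2.576) = 0.8, so δ = 2.576 + 0.842 = 3.417.
δ = d·√n ⇒ d = δ/√n = 3.417/√92 = 0.3563.

d ≈ 0.356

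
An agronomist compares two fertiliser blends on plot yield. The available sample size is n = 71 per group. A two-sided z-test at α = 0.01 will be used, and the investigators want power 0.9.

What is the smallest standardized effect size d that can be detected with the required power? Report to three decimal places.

Need Φ(δ − 2.576) = 0.9, so δ = 2.576 + 1.282 = 3.857.
(The second rejection-region term Φ(−δ − z_{α/2}) is negligible and dropped.)
δ = d·√(n/2) ⇒ d = δ/√(n/2) = 3.857/√(71/2) = 0.6474.

d ≈ 0.647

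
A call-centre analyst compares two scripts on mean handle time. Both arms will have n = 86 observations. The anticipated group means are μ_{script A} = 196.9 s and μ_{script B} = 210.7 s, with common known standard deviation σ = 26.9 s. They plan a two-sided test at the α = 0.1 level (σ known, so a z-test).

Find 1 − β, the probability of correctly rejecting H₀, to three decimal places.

Power ≈ 0.957

Standardized effect: d = |μ_{script A} − μ_{script B}| / σ = |196.9 − 210.7| / 26.9 = 0.5130
Noncentrality parameter: δ = d·√(n/2) = 0.5130 × √(86/2) = 3.3640
Two-sided α = 0.1 → critical value z_{0.05} = 1.645.
Power = Φ(δ − 1.645) + Φ(−δ − 1.645) = Φ(1.719) + Φ(-5.009) = 0.9572 + 0.0000 = 0.9572.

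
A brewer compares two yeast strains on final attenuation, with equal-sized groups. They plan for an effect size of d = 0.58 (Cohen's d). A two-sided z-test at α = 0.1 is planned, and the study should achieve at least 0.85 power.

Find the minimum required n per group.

n = 43 per group

For power 0.85 need Φ(δ − z_{0.05}) = 0.85, so δ = z_{0.05} + z_{0.15} = 1.645 + 1.036 = 2.681.
(For δ > 0 the lower-tail rejection region contributes negligibly to power, so the one-term inversion is standard.)
δ = d·√(n/2) ⇒ n = 2(δ/d)² = 2 × (2.681 / 0.58)² = 42.74.
Round up to the next whole unit.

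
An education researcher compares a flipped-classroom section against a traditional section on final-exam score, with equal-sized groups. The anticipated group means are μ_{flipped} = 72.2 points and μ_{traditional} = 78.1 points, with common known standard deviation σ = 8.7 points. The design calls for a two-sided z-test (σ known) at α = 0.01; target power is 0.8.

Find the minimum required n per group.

n = 51 per group

Standardized effect: d = |μ_{flipped} − μ_{traditional}| / σ = |72.2 − 78.1| / 8.7 = 0.6782
For power 0.8 need Φ(δ − z_{0.005}) = 0.8, so δ = z_{0.005} + z_{0.20} = 2.576 + 0.842 = 3.417.
(Ignoring the negligible lower-tail rejection probability gives the usual closed-form inversion.)
δ = d·√(n/2) ⇒ n = 2(δ/d)² = 2 × (3.417 / 0.6782)² = 50.79.
Round up to the next whole unit.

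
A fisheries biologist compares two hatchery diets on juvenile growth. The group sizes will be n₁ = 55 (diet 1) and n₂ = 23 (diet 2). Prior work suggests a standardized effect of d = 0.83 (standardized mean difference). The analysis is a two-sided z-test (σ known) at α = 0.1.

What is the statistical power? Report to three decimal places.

Power ≈ 0.955

Noncentrality parameter: δ = d / √(1/n₁ + 1/n₂) = 0.83 / √(1/55 + 1/23) = 3.3425
Two-sided α = 0.1 → critical value z_{0.05} = 1.645.
Power = Φ(δ − 1.645) + Φ(−δ − 1.645) = Φ(1.698) + Φ(-4.987) = 0.9552 + 0.0000 = 0.9552.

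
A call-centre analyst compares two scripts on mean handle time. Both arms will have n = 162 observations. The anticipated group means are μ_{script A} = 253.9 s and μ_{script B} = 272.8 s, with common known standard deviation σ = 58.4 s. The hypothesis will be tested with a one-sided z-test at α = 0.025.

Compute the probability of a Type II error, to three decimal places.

β ≈ 0.170

Standardized effect: d = |μ_{script A} − μ_{script B}| / σ = |253.9 − 272.8| / 58.4 = 0.3236
Noncentrality parameter: λ = d·√(n/2) = 0.3236 × √(162/2) = 2.9127
Critical value for a one-sided test at α = 0.025: z_α = 1.960.
Power = Φ(λ − 1.960) = Φ(0.953) = 0.8296.
Type II error: β = 1 − power = 1 − 0.8296 = 0.1704.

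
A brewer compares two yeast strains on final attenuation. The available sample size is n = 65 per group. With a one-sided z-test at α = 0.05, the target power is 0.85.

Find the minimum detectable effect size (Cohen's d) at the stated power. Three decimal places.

d ≈ 0.470

Required noncentrality: δ = z_{0.05} + z_{0.15} = 1.645 + 1.036 = 2.681.
δ = d·√(n/2) ⇒ d = δ/√(n/2) = 2.681/√(65/2) = 0.4703.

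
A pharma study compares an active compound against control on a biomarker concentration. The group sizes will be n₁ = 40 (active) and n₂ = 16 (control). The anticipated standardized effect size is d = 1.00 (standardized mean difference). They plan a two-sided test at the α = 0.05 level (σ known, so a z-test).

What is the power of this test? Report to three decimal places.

Noncentrality parameter: λ = d / √(1/n₁ + 1/n₂) = 1.00 / √(1/40 + 1/16) = 3.3806
Critical value for a two-sided test at α = 0.05: z_{α/2} = 1.960.
Power = Φ(λ − 1.960) + Φ(−λ − 1.960) = Φ(1.421) + Φ(-5.341) = 0.9223 + 0.0000 = 0.9223.

Power ≈ 0.922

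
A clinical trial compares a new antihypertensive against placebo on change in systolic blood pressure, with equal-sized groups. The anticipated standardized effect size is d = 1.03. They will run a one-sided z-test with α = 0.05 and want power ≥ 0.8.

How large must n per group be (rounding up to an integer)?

n = 12 per group

For power 0.8 need Φ(δ − z_{0.05}) = 0.8, so δ = z_{0.05} + z_{0.20} = 1.645 + 0.842 = 2.486.
δ = d·√(n/2) ⇒ n = 2(δ/d)² = 2 × (2.486 / 1.03)² = 11.66.
Round up to the next whole unit.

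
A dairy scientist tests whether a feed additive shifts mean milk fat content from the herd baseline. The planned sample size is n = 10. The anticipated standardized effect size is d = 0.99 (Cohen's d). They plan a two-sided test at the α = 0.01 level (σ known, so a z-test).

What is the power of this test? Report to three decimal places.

Noncentrality parameter: δ = d·√n = 0.99 × √10 = 3.1307
Two-sided α = 0.01 → critical value z_{0.005} = 2.576.
Power = Φ(δ − 2.576) + Φ(−δ − 2.576) = Φ(0.555) + Φ(-5.706) = 0.7105 + 0.0000 = 0.7105.

Power ≈ 0.710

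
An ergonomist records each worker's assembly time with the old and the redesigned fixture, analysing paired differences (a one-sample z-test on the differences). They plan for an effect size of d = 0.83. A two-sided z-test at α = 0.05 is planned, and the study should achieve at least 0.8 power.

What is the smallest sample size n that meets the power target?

n = 12

Set Φ(δ − 1.960) = 0.8; then δ − 1.960 = Φ⁻¹(0.8) = 0.842, giving δ = 2.802.
(For δ > 0 the lower-tail rejection region contributes negligibly to power, so the one-term inversion is standard.)
δ = d·√n ⇒ n = (δ/d)² = (2.802 / 0.83)² = 11.39.
Rounding up, n = 12.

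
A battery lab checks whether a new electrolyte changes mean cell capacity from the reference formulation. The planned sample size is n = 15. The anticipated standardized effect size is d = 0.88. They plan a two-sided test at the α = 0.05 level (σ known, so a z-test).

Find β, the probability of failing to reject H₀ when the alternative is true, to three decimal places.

Noncentrality parameter: δ = d·√n = 0.88 × √15 = 3.4082
Critical value for a two-sided test at α = 0.05: z_{α/2} = 1.960.
Power = Φ(δ − 1.960) + Φ(−δ − 1.960) = Φ(1.448) + Φ(-5.368) = 0.9262 + 0.0000 = 0.9262.
Type II error: β = 1 − power = 1 − 0.9262 = 0.0738.

β ≈ 0.074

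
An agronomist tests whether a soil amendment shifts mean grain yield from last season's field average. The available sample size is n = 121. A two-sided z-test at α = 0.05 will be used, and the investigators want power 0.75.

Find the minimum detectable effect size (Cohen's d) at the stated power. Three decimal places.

d ≈ 0.239

Need Φ(δ − 1.960) = 0.75, so δ = 1.960 + 0.674 = 2.634.
(The second rejection-region term Φ(−δ − z_{α/2}) is negligible and dropped.)
δ = d·√n ⇒ d = δ/√n = 2.634/√121 = 0.2395.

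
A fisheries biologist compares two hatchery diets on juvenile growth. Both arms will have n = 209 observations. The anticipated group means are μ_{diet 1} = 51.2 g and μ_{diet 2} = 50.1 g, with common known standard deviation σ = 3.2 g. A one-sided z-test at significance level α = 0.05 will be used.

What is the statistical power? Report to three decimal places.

Power ≈ 0.969

Standardized effect: d = |μ_{diet 1} − μ_{diet 2}| / σ = |51.2 − 50.1| / 3.2 = 0.3438
Noncentrality parameter: δ = d·√(n/2) = 0.3438 × √(209/2) = 3.5140
One-sided α = 0.05 → critical value z_{0.05} = 1.645.
Power = P(Z > 1.645 − δ) = Φ(1.869) = 0.9692.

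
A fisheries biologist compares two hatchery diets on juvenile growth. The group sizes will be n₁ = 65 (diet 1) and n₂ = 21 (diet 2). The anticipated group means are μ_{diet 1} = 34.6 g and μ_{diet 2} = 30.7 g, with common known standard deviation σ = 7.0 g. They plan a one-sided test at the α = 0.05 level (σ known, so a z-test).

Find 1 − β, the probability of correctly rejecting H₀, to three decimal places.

Standardized effect: d = |μ_{diet 1} − μ_{diet 2}| / σ = |34.6 − 30.7| / 7.0 = 0.5571
Noncentrality parameter: δ = d / √(1/n₁ + 1/n₂) = 0.5571 / √(1/65 + 1/21) = 2.2196
One-sided α = 0.05 → critical value z_{0.05} = 1.645.
Power = P(Z > 1.645 − δ) = Φ(0.575) = 0.7173.

Power ≈ 0.717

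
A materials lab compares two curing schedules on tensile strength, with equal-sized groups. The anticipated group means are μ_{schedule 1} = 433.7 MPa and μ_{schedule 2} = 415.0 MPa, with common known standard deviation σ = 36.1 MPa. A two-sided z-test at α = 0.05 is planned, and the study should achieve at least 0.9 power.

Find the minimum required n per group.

n = 79 per group

Standardized effect: d = |μ_{schedule 1} − μ_{schedule 2}| / σ = |433.7 − 415.0| / 36.1 = 0.5180
For power 0.9 need Φ(δ − z_{0.025}) = 0.9, so δ = z_{0.025} + z_{0.10} = 1.960 + 1.282 = 3.242.
(For δ > 0 the lower-tail rejection region contributes negligibly to power, so the one-term inversion is standard.)
δ = d·√(n/2) ⇒ n = 2(δ/d)² = 2 × (3.242 / 0.5180)² = 78.32.
Rounding up, n = 79 per group.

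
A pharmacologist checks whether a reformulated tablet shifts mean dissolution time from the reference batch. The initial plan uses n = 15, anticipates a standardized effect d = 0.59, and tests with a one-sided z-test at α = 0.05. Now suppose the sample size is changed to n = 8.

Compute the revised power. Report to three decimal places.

Power ≈ 0.510

With n = 8: δ = d·√n = 0.59 × √8 = 1.6688. Critical value z_{0.05} = 1.645.
Revised power = Φ(δ − 1.645) = Φ(0.024) = 0.5095.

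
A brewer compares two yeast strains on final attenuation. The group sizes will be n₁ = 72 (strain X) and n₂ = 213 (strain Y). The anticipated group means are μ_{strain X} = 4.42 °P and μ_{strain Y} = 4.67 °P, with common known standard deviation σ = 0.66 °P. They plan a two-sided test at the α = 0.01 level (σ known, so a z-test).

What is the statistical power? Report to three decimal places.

Standardized effect: d = |μ_{strain X} − μ_{strain Y}| / σ = |4.42 − 4.67| / 0.66 = 0.3788
Noncentrality parameter: δ = d / √(1/n₁ + 1/n₂) = 0.3788 / √(1/72 + 1/213) = 2.7786
Critical value for a two-sided test at α = 0.01: z_{α/2} = 2.576.
Power = Φ(δ − 2.576) + Φ(−δ − 2.576) = Φ(0.203) + Φ(-5.354) = 0.5804 + 0.0000 = 0.5804.

Power ≈ 0.580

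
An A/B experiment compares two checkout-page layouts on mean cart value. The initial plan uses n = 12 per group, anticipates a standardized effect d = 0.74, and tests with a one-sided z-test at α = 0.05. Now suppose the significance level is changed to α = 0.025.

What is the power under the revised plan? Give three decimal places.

Power ≈ 0.441

δ = d·√(n/2) = 0.74 × √(12/2) = 1.8126 (unchanged). New critical value: z_{0.025} = 1.960.
Revised power = Φ(δ − 1.960) = Φ(-0.147) = 0.4414.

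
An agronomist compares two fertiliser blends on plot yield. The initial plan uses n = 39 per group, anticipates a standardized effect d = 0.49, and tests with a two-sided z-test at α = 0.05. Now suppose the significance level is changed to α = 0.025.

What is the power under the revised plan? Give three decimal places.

Power ≈ 0.469

δ = d·√(n/2) = 0.49 × √(39/2) = 2.1638 (unchanged). New critical value: z_{0.0125} = 2.241.
Revised power = Φ(δ − 2.241) + Φ(−δ − 2.241) = Φ(-0.078) + Φ(-4.405) = 0.4691 + 0.0000 = 0.4691.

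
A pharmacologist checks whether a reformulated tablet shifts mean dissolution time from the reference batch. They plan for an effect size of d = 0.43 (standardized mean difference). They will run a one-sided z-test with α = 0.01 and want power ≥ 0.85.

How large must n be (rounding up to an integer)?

n = 62

For power 0.85 need Φ(δ − z_{0.01}) = 0.85, so δ = z_{0.01} + z_{0.15} = 2.326 + 1.036 = 3.363.
δ = d·√n ⇒ n = (δ/d)² = (3.363 / 0.43)² = 61.16.
Rounding up, n = 62.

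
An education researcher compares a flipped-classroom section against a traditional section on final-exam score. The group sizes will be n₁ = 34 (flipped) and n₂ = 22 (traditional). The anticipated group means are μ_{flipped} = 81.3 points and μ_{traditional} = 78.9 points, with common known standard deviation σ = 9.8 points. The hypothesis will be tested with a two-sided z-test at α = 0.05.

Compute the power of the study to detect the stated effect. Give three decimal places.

Standardized effect: d = |μ_{flipped} − μ_{traditional}| / σ = |81.3 − 78.9| / 9.8 = 0.2449
Noncentrality parameter: δ = d / √(1/n₁ + 1/n₂) = 0.2449 / √(1/34 + 1/22) = 0.8950
Critical value for a two-sided test at α = 0.05: z_{α/2} = 1.960.
Power = Φ(δ − 1.960) + Φ(−δ − 1.960) = Φ(-1.065) + Φ(-2.855) = 0.1435 + 0.0022 = 0.1456.

Power ≈ 0.146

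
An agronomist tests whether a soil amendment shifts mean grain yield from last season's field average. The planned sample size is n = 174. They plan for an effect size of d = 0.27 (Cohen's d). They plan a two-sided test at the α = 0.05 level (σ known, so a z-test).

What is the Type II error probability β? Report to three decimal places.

Noncentrality parameter: δ = d·√n = 0.27 × √174 = 3.5615
Critical value for a two-sided test at α = 0.05: z_{α/2} = 1.960.
Power = Φ(δ − 1.960) + Φ(−δ − 1.960) = Φ(1.602) + Φ(-5.522) = 0.9454 + 0.0000 = 0.9454.
Type II error: β = 1 − power = 1 − 0.9454 = 0.0546.

β ≈ 0.055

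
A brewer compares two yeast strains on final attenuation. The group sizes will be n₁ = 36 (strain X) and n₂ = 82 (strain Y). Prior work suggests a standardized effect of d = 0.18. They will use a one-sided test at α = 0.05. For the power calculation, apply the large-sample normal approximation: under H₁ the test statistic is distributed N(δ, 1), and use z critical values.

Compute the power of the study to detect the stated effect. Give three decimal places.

Noncentrality parameter: δ = d / √(1/n₁ + 1/n₂) = 0.18 / √(1/36 + 1/82) = 0.9003
One-sided α = 0.05 → critical value z_{0.05} = 1.645.
Power = P(Z > 1.645 − δ) = Φ(-0.745) = 0.2283.

Power ≈ 0.228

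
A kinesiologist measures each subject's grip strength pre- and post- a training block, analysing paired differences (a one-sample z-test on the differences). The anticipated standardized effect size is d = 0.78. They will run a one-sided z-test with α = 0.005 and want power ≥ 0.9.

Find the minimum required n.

Set Φ(δ − 2.576) = 0.9; then δ − 2.576 = Φ⁻¹(0.9) = 1.282, giving δ = 3.857.
δ = d·√n ⇒ n = (δ/d)² = (3.857 / 0.78)² = 24.46.
Round up to the next whole unit.

n = 25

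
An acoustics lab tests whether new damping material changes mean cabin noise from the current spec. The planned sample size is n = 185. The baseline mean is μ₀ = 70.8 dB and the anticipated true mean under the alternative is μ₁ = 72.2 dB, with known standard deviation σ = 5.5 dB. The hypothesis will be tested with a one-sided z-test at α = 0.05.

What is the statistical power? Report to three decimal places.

Power ≈ 0.965

Standardized effect: d = |μ₁ − μ₀| / σ = |72.2 − 70.8| / 5.5 = 0.2545
Noncentrality parameter: δ = d·√n = 0.2545 × √185 = 3.4622
One-sided α = 0.05 → critical value z_{0.05} = 1.645.
Power = Φ(δ − 1.645) = Φ(1.817) = 0.9654.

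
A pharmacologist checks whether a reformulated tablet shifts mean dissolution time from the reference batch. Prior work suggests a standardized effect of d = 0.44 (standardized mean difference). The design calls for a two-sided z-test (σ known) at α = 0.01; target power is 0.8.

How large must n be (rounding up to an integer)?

For power 0.8 need Φ(δ − z_{0.005}) = 0.8, so δ = z_{0.005} + z_{0.20} = 2.576 + 0.842 = 3.417.
(For δ > 0 the lower-tail rejection region contributes negligibly to power, so the one-term inversion is standard.)
δ = d·√n ⇒ n = (δ/d)² = (3.417 / 0.44)² = 60.33.
Round up to the next whole unit.

n = 61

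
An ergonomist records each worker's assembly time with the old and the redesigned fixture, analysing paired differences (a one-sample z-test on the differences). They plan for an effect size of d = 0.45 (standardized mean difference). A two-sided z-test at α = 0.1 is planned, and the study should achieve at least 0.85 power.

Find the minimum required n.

n = 36

Set Φ(δ − 1.645) = 0.85; then δ − 1.645 = Φ⁻¹(0.85) = 1.036, giving δ = 2.681.
(For δ > 0 the lower-tail rejection region contributes negligibly to power, so the one-term inversion is standard.)
δ = d·√n ⇒ n = (δ/d)² = (2.681 / 0.45)² = 35.50.
Round up to the next whole unit.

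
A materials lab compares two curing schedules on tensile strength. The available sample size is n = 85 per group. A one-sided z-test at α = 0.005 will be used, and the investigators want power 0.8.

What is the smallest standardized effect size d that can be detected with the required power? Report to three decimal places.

d ≈ 0.524

Required noncentrality: δ = z_{0.005} + z_{0.20} = 2.576 + 0.842 = 3.417.
δ = d·√(n/2) ⇒ d = δ/√(n/2) = 3.417/√(85/2) = 0.5242.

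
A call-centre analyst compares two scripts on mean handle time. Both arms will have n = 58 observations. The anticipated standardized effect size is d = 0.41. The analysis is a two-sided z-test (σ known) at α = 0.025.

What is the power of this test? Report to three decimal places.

Power ≈ 0.487

Noncentrality parameter: δ = d·√(n/2) = 0.41 × √(58/2) = 2.2079
Critical value for a two-sided test at α = 0.025: z_{α/2} = 2.241.
Power = Φ(δ − 2.241) + Φ(−δ − 2.241) = Φ(-0.033) + Φ(-4.449) = 0.4866 + 0.0000 = 0.4866.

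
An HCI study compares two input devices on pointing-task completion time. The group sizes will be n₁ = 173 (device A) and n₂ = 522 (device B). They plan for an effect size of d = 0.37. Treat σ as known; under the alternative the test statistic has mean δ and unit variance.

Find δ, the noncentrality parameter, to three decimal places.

δ ≈ 4.218

The noncentrality parameter scales effect size by the design's sample-size factor: δ = d / √(1/n₁ + 1/n₂) = 0.37 / √(1/173 + 1/522) = 4.2176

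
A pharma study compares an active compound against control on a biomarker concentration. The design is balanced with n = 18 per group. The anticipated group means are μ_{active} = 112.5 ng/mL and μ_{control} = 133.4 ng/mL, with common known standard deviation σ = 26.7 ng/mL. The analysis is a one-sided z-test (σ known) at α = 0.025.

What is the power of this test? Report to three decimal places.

Standardized effect: d = |μ_{active} − μ_{control}| / σ = |112.5 − 133.4| / 26.7 = 0.7828
Noncentrality parameter: δ = d·√(n/2) = 0.7828 × √(18/2) = 2.3483
Critical value for a one-sided test at α = 0.025: z_α = 1.960.
Power = Φ(δ − 1.960) = Φ(0.388) = 0.6511.

Power ≈ 0.651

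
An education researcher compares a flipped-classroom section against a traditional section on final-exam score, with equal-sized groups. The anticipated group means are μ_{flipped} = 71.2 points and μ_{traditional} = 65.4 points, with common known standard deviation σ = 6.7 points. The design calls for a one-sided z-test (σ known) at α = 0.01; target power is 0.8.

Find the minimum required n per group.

Standardized effect: d = |μ_{flipped} − μ_{traditional}| / σ = |71.2 − 65.4| / 6.7 = 0.8657
For power 0.8 need Φ(δ − z_{0.01}) = 0.8, so δ = z_{0.01} + z_{0.20} = 2.326 + 0.842 = 3.168.
δ = d·√(n/2) ⇒ n = 2(δ/d)² = 2 × (3.168 / 0.8657)² = 26.78.
Round up to the next whole unit.

n = 27 per group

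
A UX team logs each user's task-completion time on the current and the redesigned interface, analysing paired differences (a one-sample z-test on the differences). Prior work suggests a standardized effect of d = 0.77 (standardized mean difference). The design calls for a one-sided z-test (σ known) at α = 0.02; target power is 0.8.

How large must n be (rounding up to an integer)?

Set Φ(δ − 2.054) = 0.8; then δ − 2.054 = Φ⁻¹(0.8) = 0.842, giving δ = 2.895.
δ = d·√n ⇒ n = (δ/d)² = (2.895 / 0.77)² = 14.14.
Round up to the next whole unit.

n = 15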